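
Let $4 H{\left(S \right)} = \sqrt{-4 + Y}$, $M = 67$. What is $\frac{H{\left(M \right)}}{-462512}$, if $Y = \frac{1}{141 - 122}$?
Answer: $- \frac{5 i \sqrt{57}}{35150912} \approx - 1.0739 \cdot 10^{-6} i$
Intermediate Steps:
$Y = \frac{1}{19} \approx 0.052632$
$H{\left(S \right)} = \frac{5 i \sqrt{57}}{76}$ ($H{\left(S \right)} = \frac{\sqrt{-4 + \frac{1}{19}}}{4} = \frac{\sqrt{- \frac{75}{19}}}{4} = \frac{\frac{5}{19} i \sqrt{57}}{4} = \frac{5 i \sqrt{57}}{76}$)
$\frac{H{\left(M \right)}}{-462512} = \frac{\frac{5}{76} i \sqrt{57}}{-462512} = \frac{5 i \sqrt{57}}{76} \left(- \frac{1}{462512}\right) = - \frac{5 i \sqrt{57}}{35150912}$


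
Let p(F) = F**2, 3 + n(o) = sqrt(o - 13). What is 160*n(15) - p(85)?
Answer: -7705 + 160*sqrt(2) ≈ -7478.7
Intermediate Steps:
n(o) = -3 + sqrt(-13 + o) (n(o) = -3 + sqrt(o - 13) = -3 + sqrt(-13 + o))
160*n(15) - p(85) = 160*(-3 + sqrt(-13 + 15)) - 1*85**2 = 160*(-3 + sqrt(2)) - 1*7225 = (-480 + 160*sqrt(2)) - 7225 = -7705 + 160*sqrt(2)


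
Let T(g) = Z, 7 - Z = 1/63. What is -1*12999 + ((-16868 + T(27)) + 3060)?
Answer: -1688401/63 ≈ -26800.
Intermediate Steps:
Z = 440/63 (Z = 7 - 1/63 = 440/63 ≈ 6.9841)
T(g) = 440/63
-1*12999 + ((-16868 + T(27)) + 3060) = -1*12999 + ((-16868 + 440/63) + 3060) = -12999 + (-1062244/63 + 3060) = -12999 - 869464/63 = -1688401/63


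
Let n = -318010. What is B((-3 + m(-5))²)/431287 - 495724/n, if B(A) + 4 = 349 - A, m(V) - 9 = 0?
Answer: 106948790939/68576789435 ≈ 1.5595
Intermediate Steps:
m(V) = 9 (m(V) = 9 + 0 = 9)
B(A) = 345 - A (B(A) = -4 + (349 - A) = 345 - A)
B((-3 + m(-5))²)/431287 - 495724/n = (345 - (-3 + 9)²)/431287 - 495724/(-318010) = (345 - 1*6²)*(1/431287) - 495724*(-1/318010) = (345 - 1*36)*(1/431287) + 247862/159005 = (345 - 36)*(1/431287) + 247862/159005 = 309*(1/431287) + 247862/159005 = 309/431287 + 247862/159005 = 106948790939/68576789435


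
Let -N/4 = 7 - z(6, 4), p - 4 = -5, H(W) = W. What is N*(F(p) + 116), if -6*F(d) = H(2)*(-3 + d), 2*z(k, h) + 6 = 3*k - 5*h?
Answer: -15488/3 ≈ -5162.7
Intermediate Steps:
z(k, h) = -3 - 5*h/2 + 3*k/2 (z(k, h) = -3 + (3*k - 5*h)/2 = -3 + (-5*h + 3*k)/2 = -3 + (-5*h/2 + 3*k/2) = -3 - 5*h/2 + 3*k/2)
p = -1 (p = 4 - 5 = -1)
F(d) = 1 - d/3 (F(d) = -(-3 + d)/3 = -(-6 + 2*d)/6 = 1 - d/3)
N = -44 (N = -4*(7 - (-3 - 5/2*4 + (3/2)*6)) = -4*(7 - (-3 - 10 + 9)) = -4*(7 - 1*(-4)) = -4*(7 + 4) = -4*11 = -44)
N*(F(p) + 116) = -44*((1 - 1/3*(-1)) + 116) = -44*((1 + 1/3) + 116) = -44*(4/3 + 116) = -44*352/3 = -15488/3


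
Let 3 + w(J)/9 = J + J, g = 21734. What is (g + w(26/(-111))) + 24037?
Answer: 1692372/37 ≈ 45740.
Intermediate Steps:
w(J) = -27 + 18*J (w(J) = -27 + 9*(J + J) = -27 + 9*(2*J) = -27 + 18*J)
(g + w(26/(-111))) + 24037 = (21734 + (-27 + 18*(26/(-111)))) + 24037 = (21734 + (-27 + 18*(26*(-1/111)))) + 24037 = (21734 + (-27 + 18*(-26/111))) + 24037 = (21734 + (-27 - 156/37)) + 24037 = (21734 - 1155/37) + 24037 = 803003/37 + 24037 = 1692372/37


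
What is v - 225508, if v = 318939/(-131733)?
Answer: -241521661/1071 ≈ -2.2551e+5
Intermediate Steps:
v = -2593/1071 (v = 318939*(-1/131733) = -2593/1071 ≈ -2.4211)
v - 225508 = -2593/1071 - 225508 = -241521661/1071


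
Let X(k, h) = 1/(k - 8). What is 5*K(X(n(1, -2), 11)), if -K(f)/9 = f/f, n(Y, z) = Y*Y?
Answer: -45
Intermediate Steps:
n(Y, z) = Y²
X(k, h) = 1/(-8 + k)
K(f) = -9 (K(f) = -9*f/f = -9*1 = -9)
5*K(X(n(1, -2), 11)) = 5*(-9) = -45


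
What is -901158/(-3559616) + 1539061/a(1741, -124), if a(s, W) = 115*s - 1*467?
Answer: 707308833595/88878272096 ≈ 7.9582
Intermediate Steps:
a(s, W) = -467 + 115*s (a(s, W) = 115*s - 467 = -467 + 115*s)
-901158/(-3559616) + 1539061/a(1741, -124) = -901158/(-3559616) + 1539061/(-467 + 115*1741) = -901158*(-1/3559616) + 1539061/(-467 + 200215) = 450579/1779808 + 1539061/199748 = 707308833595/88878272096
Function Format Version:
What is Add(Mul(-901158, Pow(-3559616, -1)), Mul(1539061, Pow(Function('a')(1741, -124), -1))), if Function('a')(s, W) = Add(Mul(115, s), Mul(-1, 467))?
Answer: Rational(707308833595, 88878272096) ≈ 7.9582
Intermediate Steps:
Function('a')(s, W) = Add(-467, Mul(115, s)) (Function('a')(s, W) = Add(Mul(115, s), -467) = Add(-467, Mul(115, s)))
Add(Mul(-901158, Pow(-3559616, -1)), Mul(1539061, Pow(Function('a')(1741, -124), -1))) = Add(Mul(-901158, Pow(-3559616, -1)), Mul(1539061, Pow(Add(-467, Mul(115, 1741)), -1))) = Add(Mul(-901158, Rational(-1, 3559616)), Mul(1539061, Pow(Add(-467, 200215), -1))) = Add(Rational(450579, 1779808), Mul(1539061, Pow(199748, -1))) = Add(Rational(450579, 1779808), Mul(1539061, Rational(1, 199748))) = Add(Rational(450579, 1779808), Rational(1539061, 199748)) = Rational(707308833595, 88878272096)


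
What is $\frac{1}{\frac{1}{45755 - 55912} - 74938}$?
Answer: $- \frac{10157}{761145267} \approx -1.3344 \cdot 10^{-5}$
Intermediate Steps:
$\frac{1}{\frac{1}{45755 - 55912} - 74938} = \frac{1}{\frac{1}{-10157} - 74938} = \frac{1}{- \frac{1}{10157} - 74938} = \frac{1}{- \frac{761145267}{10157}} = - \frac{10157}{761145267}$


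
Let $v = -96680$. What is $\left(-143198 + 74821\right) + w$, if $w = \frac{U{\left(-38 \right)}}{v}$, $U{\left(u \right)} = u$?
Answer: $- \frac{3305344161}{48340} \approx -68377.0$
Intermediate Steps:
$w = \frac{19}{48340}$ ($w = - \frac{38}{-96680} = \left(-38\right) \left(- \frac{1}{96680}\right) = \frac{19}{48340} \approx 0.00039305$)
$\left(-143198 + 74821\right) + w = \left(-143198 + 74821\right) + \frac{19}{48340} = -68377 + \frac{19}{48340} = - \frac{3305344161}{48340}$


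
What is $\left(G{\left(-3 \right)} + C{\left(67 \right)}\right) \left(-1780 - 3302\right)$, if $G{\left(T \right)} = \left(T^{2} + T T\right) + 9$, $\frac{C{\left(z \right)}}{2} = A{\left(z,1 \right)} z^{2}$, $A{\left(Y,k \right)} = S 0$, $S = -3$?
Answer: $-137214$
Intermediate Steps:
$A{\left(Y,k \right)} = 0$ ($A{\left(Y,k \right)} = \left(-3\right) 0 = 0$)
$C{\left(z \right)} = 0$ ($C{\left(z \right)} = 2 \cdot 0 z^{2} = 2 \cdot 0 = 0$)
$G{\left(T \right)} = 9 + 2 T^{2}$ ($G{\left(T \right)} = \left(T^{2} + T^{2}\right) + 9 = 2 T^{2} + 9 = 9 + 2 T^{2}$)
$\left(G{\left(-3 \right)} + C{\left(67 \right)}\right) \left(-1780 - 3302\right) = \left(\left(9 + 2 \left(-3\right)^{2}\right) + 0\right) \left(-1780 - 3302\right) = \left(\left(9 + 2 \cdot 9\right) + 0\right) \left(-5082\right) = \left(\left(9 + 18\right) + 0\right) \left(-5082\right) = \left(27 + 0\right) \left(-5082\right) = 27 \left(-5082\right) = -137214$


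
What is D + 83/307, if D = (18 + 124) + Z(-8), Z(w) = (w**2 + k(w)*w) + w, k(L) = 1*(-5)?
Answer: 73149/307 ≈ 238.27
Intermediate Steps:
k(L) = -5
Z(w) = w**2 - 4*w (Z(w) = (w**2 - 5*w) + w = w**2 - 4*w)
D = 238 (D = (18 + 124) - 8*(-4 - 8) = 142 - 8*(-12) = 142 + 96 = 238)
D + 83/307 = 238 + 83/307 = 73149/307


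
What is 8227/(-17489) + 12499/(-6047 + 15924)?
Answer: 137336932/172738853 ≈ 0.79506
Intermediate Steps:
8227/(-17489) + 12499/(-6047 + 15924) = 8227*(-1/17489) + 12499/9877 = -8227/17489 + 12499*(1/9877) = -8227/17489 + 12499/9877 = 137336932/172738853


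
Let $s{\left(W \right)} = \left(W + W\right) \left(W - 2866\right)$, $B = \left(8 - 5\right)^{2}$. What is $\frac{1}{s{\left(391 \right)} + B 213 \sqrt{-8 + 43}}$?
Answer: $- \frac{43010}{83240846253} - \frac{71 \sqrt{35}}{138734743755} \approx -5.1972 \cdot 10^{-7}$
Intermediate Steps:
$B = 9$ ($B = 3^{2} = 9$)
$s{\left(W \right)} = 2 W \left(-2866 + W\right)$
$\frac{1}{s{\left(391 \right)} + B 213 \sqrt{-8 + 43}} = \frac{1}{2 \cdot 391 \left(-2866 + 391\right) + 9 \cdot 213 \sqrt{-8 + 43}} = \frac{1}{2 \cdot 391 \left(-2475\right) + 1917 \sqrt{35}} = \frac{1}{-1935450 + 1917 \sqrt{35}}$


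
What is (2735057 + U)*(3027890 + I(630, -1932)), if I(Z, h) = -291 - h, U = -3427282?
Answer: -2097117096475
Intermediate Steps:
(2735057 + U)*(3027890 + I(630, -1932)) = (2735057 - 3427282)*(3027890 + (-291 - 1*(-1932))) = -692225*(3027890 + (-291 + 1932)) = -692225*(3027890 + 1641) = -692225*3029531 = -2097117096475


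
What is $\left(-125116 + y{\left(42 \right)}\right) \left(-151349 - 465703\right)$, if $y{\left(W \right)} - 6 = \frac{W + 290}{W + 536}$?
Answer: $\frac{22310517152448}{289} \approx 7.7199 \cdot 10^{10}$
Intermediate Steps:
$y{\left(W \right)} = 6 + \frac{290 + W}{536 + W}$ ($y{\left(W \right)} = 6 + \frac{W + 290}{W + 536} = 6 + \frac{290 + W}{536 + W}$)
$\left(-125116 + y{\left(42 \right)}\right) \left(-151349 - 465703\right) = \left(-125116 + \frac{3506 + 7 \cdot 42}{536 + 42}\right) \left(-151349 - 465703\right) = \left(-125116 + \frac{3506 + 294}{578}\right) \left(-617052\right) = \left(-125116 + \frac{1}{578} \cdot 3800\right) \left(-617052\right) = \left(-125116 + \frac{1900}{289}\right) \left(-617052\right) = \left(- \frac{36156624}{289}\right) \left(-617052\right) = \frac{22310517152448}{289}$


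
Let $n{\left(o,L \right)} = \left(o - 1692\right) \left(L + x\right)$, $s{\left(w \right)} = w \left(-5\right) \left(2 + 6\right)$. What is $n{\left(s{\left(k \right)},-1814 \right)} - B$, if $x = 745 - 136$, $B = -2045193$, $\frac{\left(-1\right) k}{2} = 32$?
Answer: $999253$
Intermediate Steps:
$k = -64$ ($k = \left(-2\right) 32 = -64$)
$s{\left(w \right)} = - 40 w$ ($s{\left(w \right)} = - 5 w 8 = - 40 w$)
$x = 609$ ($x = 745 - 136 = 609$)
$n{\left(o,L \right)} = \left(-1692 + o\right) \left(609 + L\right)$ ($n{\left(o,L \right)} = \left(o - 1692\right) \left(L + 609\right) = \left(-1692 + o\right) \left(609 + L\right)$)
$n{\left(s{\left(k \right)},-1814 \right)} - B = \left(-1030428 - -3069288 + 609 \left(\left(-40\right) \left(-64\right)\right) - 1814 \left(\left(-40\right) \left(-64\right)\right)\right) - -2045193 = \left(-1030428 + 3069288 + 609 \cdot 2560 - 4643840\right) + 2045193 = \left(-1030428 + 3069288 + 1559040 - 4643840\right) + 2045193 = -1045940 + 2045193 = 999253$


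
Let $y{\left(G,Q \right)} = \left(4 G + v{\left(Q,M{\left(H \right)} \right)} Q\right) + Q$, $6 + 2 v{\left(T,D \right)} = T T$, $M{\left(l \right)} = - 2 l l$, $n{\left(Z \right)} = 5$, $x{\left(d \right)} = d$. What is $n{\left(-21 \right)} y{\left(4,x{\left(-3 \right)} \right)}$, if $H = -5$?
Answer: $\frac{85}{2} \approx 42.5$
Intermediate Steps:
$M{\left(l \right)} = - 2 l^{2}$
$v{\left(T,D \right)} = -3 + \frac{T^{2}}{2}$ ($v{\left(T,D \right)} = -3 + \frac{T T}{2} = -3 + \frac{T^{2}}{2}$)
$y{\left(G,Q \right)} = Q + 4 G + Q \left(-3 + \frac{Q^{2}}{2}\right)$ ($y{\left(G,Q \right)} = \left(4 G + \left(-3 + \frac{Q^{2}}{2}\right) Q\right) + Q = \left(4 G + Q \left(-3 + \frac{Q^{2}}{2}\right)\right) + Q = Q + 4 G + Q \left(-3 + \frac{Q^{2}}{2}\right)$)
$n{\left(-21 \right)} y{\left(4,x{\left(-3 \right)} \right)} = 5 \left(\frac{\left(-3\right)^{3}}{2} - -6 + 4 \cdot 4\right) = 5 \left(\frac{1}{2} \left(-27\right) + 6 + 16\right) = 5 \left(- \frac{27}{2} + 6 + 16\right) = 5 \cdot \frac{17}{2} = \frac{85}{2}$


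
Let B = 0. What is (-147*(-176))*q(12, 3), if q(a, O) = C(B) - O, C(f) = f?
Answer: -77616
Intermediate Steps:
q(a, O) = -O (q(a, O) = 0 - O = -O)
(-147*(-176))*q(12, 3) = (-147*(-176))*(-1*3) = 25872*(-3) = -77616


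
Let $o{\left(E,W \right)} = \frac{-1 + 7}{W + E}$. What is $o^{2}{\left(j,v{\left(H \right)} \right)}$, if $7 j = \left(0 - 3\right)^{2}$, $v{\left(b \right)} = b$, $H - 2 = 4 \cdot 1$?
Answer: $\frac{196}{289} \approx 0.6782$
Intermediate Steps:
$H = 6$ ($H = 2 + 4 \cdot 1 = 2 + 4 = 6$)
$j = \frac{9}{7}$ ($j = \frac{\left(0 - 3\right)^{2}}{7} = \frac{\left(-3\right)^{2}}{7} = \frac{1}{7} \cdot 9 = \frac{9}{7} \approx 1.2857$)
$o{\left(E,W \right)} = \frac{6}{E + W}$
$o^{2}{\left(j,v{\left(H \right)} \right)} = \left(\frac{6}{\frac{9}{7} + 6}\right)^{2} = \left(\frac{6}{\frac{51}{7}}\right)^{2} = \left(6 \cdot \frac{7}{51}\right)^{2} = \left(\frac{14}{17}\right)^{2} = \frac{196}{289}$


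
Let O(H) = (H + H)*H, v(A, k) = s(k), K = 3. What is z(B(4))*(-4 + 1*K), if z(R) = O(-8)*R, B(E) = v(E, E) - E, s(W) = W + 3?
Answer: -384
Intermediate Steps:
s(W) = 3 + W
v(A, k) = 3 + k
O(H) = 2*H**2 (O(H) = (2*H)*H = 2*H**2)
B(E) = 3 (B(E) = (3 + E) - E = 3)
z(R) = 128*R (z(R) = (2*(-8)**2)*R = (2*64)*R = 128*R)
z(B(4))*(-4 + 1*K) = (128*3)*(-4 + 1*3) = 384*(-4 + 3) = 384*(-1) = -384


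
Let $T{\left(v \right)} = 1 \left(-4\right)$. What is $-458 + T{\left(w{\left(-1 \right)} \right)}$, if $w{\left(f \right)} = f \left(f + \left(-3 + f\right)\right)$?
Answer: $-462$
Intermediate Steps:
$w{\left(f \right)} = f \left(-3 + 2 f\right)$
$T{\left(v \right)} = -4$
$-458 + T{\left(w{\left(-1 \right)} \right)} = -458 - 4 = -462$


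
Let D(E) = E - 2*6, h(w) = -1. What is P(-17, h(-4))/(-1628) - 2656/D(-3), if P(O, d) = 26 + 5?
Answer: 4323503/24420 ≈ 177.05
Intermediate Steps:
D(E) = -12 + E (D(E) = E - 12 = -12 + E)
P(O, d) = 31
P(-17, h(-4))/(-1628) - 2656/D(-3) = 31/(-1628) - 2656/(-12 - 3) = 31*(-1/1628) - 2656/(-15) = -31/1628 - 2656*(-1/15) = -31/1628 + 2656/15 = 4323503/24420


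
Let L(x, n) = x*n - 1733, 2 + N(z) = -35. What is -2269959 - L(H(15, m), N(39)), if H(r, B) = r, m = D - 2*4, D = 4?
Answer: -2267671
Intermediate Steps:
m = -4 (m = 4 - 2*4 = 4 - 8 = -4)
N(z) = -37 (N(z) = -2 - 35 = -37)
L(x, n) = -1733 + n*x (L(x, n) = n*x - 1733 = -1733 + n*x)
-2269959 - L(H(15, m), N(39)) = -2269959 - (-1733 - 37*15) = -2269959 - (-1733 - 555) = -2269959 - 1*(-2288) = -2269959 + 2288 = -2267671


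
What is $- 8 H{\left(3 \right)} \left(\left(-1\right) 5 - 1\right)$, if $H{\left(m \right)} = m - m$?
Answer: $0$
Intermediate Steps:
$H{\left(m \right)} = 0$
$- 8 H{\left(3 \right)} \left(\left(-1\right) 5 - 1\right) = \left(-8\right) 0 \left(\left(-1\right) 5 - 1\right) = 0 \left(-5 - 1\right) = 0 \left(-6\right) = 0$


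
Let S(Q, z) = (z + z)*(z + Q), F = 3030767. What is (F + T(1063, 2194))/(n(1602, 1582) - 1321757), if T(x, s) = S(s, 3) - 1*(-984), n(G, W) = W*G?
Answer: 3044933/1212607 ≈ 2.5111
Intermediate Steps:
n(G, W) = G*W
S(Q, z) = 2*z*(Q + z) (S(Q, z) = (2*z)*(Q + z) = 2*z*(Q + z))
T(x, s) = 1002 + 6*s (T(x, s) = 2*3*(s + 3) - 1*(-984) = 2*3*(3 + s) + 984 = (18 + 6*s) + 984 = 1002 + 6*s)
(F + T(1063, 2194))/(n(1602, 1582) - 1321757) = (3030767 + (1002 + 6*2194))/(1602*1582 - 1321757) = (3030767 + (1002 + 13164))/(2534364 - 1321757) = (3030767 + 14166)/1212607 = 3044933*(1/1212607) = 3044933/1212607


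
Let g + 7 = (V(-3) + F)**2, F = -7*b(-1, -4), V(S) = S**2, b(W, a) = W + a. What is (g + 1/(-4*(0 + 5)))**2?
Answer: 1488339241/400 ≈ 3.7208e+6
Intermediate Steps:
F = 35 (F = -7*(-1 - 4) = -7*(-5) = 35)
g = 1929 (g = -7 + ((-3)**2 + 35)**2 = -7 + (9 + 35)**2 = -7 + 44**2 = -7 + 1936 = 1929)
(g + 1/(-4*(0 + 5)))**2 = (1929 + 1/(-4*(0 + 5)))**2 = (1929 + 1/(-4*5))**2 = (1929 + 1/(-20))**2 = (1929 - 1/20)**2 = (38579/20)**2 = 1488339241/400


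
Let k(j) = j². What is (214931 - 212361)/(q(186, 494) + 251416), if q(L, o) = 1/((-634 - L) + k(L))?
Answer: 86804320/8491826817 ≈ 0.010222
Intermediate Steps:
q(L, o) = 1/(-634 + L² - L) (q(L, o) = 1/((-634 - L) + L²) = 1/(-634 + L² - L))
(214931 - 212361)/(q(186, 494) + 251416) = (214931 - 212361)/(1/(-634 + 186² - 1*186) + 251416) = 2570/(1/(-634 + 34596 - 186) + 251416) = 2570/(1/33776 + 251416) = 2570/(8491826817/33776) = 2570*(33776/8491826817) = 86804320/8491826817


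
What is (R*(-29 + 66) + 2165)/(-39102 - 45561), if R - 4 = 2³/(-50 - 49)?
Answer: -228691/8381637 ≈ -0.027285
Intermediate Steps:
R = 388/99 (R = 4 + 2³/(-50 - 49) = 4 + 8/(-99) = 4 + 8*(-1/99) = 4 - 8/99 = 388/99 ≈ 3.9192)
(R*(-29 + 66) + 2165)/(-39102 - 45561) = (388*(-29 + 66)/99 + 2165)/(-39102 - 45561) = ((388/99)*37 + 2165)/(-84663) = (14356/99 + 2165)*(-1/84663) = (228691/99)*(-1/84663) = -228691/8381637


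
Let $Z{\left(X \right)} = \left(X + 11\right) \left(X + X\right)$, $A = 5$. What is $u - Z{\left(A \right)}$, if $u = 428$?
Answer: $268$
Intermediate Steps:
$Z{\left(X \right)} = 2 X \left(11 + X\right)$ ($Z{\left(X \right)} = \left(11 + X\right) 2 X = 2 X \left(11 + X\right)$)
$u - Z{\left(A \right)} = 428 - 2 \cdot 5 \left(11 + 5\right) = 428 - 2 \cdot 5 \cdot 16 = 428 - 160 = 268$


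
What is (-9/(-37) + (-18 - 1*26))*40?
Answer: -64760/37 ≈ -1750.3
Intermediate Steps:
(-9/(-37) + (-18 - 1*26))*40 = (-9*(-1/37) + (-18 - 26))*40 = (9/37 - 44)*40 = -1619/37*40 = -64760/37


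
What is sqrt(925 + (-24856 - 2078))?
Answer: I*sqrt(26009) ≈ 161.27*I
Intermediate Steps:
sqrt(925 + (-24856 - 2078)) = sqrt(925 - 26934) = sqrt(-26009) = I*sqrt(26009)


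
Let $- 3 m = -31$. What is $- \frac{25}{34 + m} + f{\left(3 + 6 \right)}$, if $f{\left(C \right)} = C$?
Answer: $\frac{1122}{133} \approx 8.4361$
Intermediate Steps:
$m = \frac{31}{3}$ ($m = \left(- \frac{1}{3}\right) \left(-31\right) = \frac{31}{3} \approx 10.333$)
$- \frac{25}{34 + m} + f{\left(3 + 6 \right)} = - \frac{25}{34 + \frac{31}{3}} + \left(3 + 6\right) = - \frac{25}{\frac{133}{3}} + 9 = \left(-25\right) \frac{3}{133} + 9 = - \frac{75}{133} + 9 = \frac{1122}{133}$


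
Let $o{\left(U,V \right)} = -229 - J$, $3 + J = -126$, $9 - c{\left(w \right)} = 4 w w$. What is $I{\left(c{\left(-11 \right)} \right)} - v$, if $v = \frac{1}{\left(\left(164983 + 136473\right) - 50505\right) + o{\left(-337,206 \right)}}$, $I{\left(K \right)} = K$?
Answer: $- \frac{119154226}{250851} \approx -475.0$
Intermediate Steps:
$c{\left(w \right)} = 9 - 4 w^{2}$ ($c{\left(w \right)} = 9 - 4 w w = 9 - 4 w^{2}$)
$J = -129$ ($J = -3 - 126 = -129$)
$o{\left(U,V \right)} = -100$ ($o{\left(U,V \right)} = -229 - -129 = -229 + 129 = -100$)
$v = \frac{1}{250851}$ ($v = \frac{1}{\left(\left(164983 + 136473\right) - 50505\right) - 100} = \frac{1}{\left(301456 - 50505\right) - 100} = \frac{1}{250951 - 100} = \frac{1}{250851} \approx 3.9864 \cdot 10^{-6}$)
$I{\left(c{\left(-11 \right)} \right)} - v = \left(9 - 4 \left(-11\right)^{2}\right) - \frac{1}{250851} = \left(9 - 484\right) - \frac{1}{250851} = -475 - \frac{1}{250851} = - \frac{119154226}{250851}$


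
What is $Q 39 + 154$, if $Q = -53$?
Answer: $-1913$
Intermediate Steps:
$Q 39 + 154 = \left(-53\right) 39 + 154 = -2067 + 154 = -1913$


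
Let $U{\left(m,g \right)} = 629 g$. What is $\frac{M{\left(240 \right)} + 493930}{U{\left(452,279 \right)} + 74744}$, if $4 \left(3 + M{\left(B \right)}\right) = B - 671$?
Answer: $\frac{1975277}{1000940} \approx 1.9734$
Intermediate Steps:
$M{\left(B \right)} = - \frac{683}{4} + \frac{B}{4}$ ($M{\left(B \right)} = -3 + \frac{B - 671}{4} = -3 + \frac{-671 + B}{4} = -3 + \left(- \frac{671}{4} + \frac{B}{4}\right) = - \frac{683}{4} + \frac{B}{4}$)
$\frac{M{\left(240 \right)} + 493930}{U{\left(452,279 \right)} + 74744} = \frac{\left(- \frac{683}{4} + \frac{1}{4} \cdot 240\right) + 493930}{629 \cdot 279 + 74744} = \frac{\left(- \frac{683}{4} + 60\right) + 493930}{175491 + 74744} = \frac{- \frac{443}{4} + 493930}{250235} = \frac{1975277}{4} \cdot \frac{1}{250235} = \frac{1975277}{1000940}$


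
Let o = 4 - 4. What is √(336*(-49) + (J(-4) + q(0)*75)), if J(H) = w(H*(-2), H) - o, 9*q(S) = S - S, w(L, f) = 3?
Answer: 3*I*√1829 ≈ 128.3*I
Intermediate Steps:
o = 0
q(S) = 0 (q(S) = (S - S)/9 = (⅑)*0 = 0)
J(H) = 3 (J(H) = 3 - 1*0 = 3 + 0 = 3)
√(336*(-49) + (J(-4) + q(0)*75)) = √(336*(-49) + (3 + 0*75)) = √(-16464 + (3 + 0)) = √(-16464 + 3) = √(-16461) = 3*I*√1829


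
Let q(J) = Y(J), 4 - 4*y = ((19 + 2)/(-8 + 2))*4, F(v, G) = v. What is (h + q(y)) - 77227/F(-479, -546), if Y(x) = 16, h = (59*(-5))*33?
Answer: -4578174/479 ≈ -9557.8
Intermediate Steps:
h = -9735 (h = -295*33 = -9735)
y = 9/2 (y = 1 - (19 + 2)/(-8 + 2)*4/4 = 1 - 21/(-6)*4/4 = 1 - 21*(-⅙)*4/4 = 1 - (-7)*4/8 = 1 - ¼*(-14) = 1 + 7/2 = 9/2 ≈ 4.5000)
q(J) = 16
(h + q(y)) - 77227/F(-479, -546) = (-9735 + 16) - 77227/(-479) = -9719 - 77227*(-1/479) = -9719 + 77227/479 = -4578174/479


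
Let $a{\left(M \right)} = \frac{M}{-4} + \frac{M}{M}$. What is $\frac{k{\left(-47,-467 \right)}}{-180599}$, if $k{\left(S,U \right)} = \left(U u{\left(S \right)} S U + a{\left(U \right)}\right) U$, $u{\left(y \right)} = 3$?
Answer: $- \frac{973589925}{12244} \approx -79516.0$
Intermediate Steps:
$a{\left(M \right)} = 1 - \frac{M}{4}$ ($a{\left(M \right)} = M \left(- \frac{1}{4}\right) + 1 = - \frac{M}{4} + 1 = 1 - \frac{M}{4}$)
$k{\left(S,U \right)} = U \left(1 - \frac{U}{4} + 3 S U^{2}\right)$ ($k{\left(S,U \right)} = \left(U 3 S U - \left(-1 + \frac{U}{4}\right)\right) U = \left(3 U S U - \left(-1 + \frac{U}{4}\right)\right) U = \left(3 S U U - \left(-1 + \frac{U}{4}\right)\right) U = \left(3 S U^{2} - \left(-1 + \frac{U}{4}\right)\right) U = \left(1 - \frac{U}{4} + 3 S U^{2}\right) U = U \left(1 - \frac{U}{4} + 3 S U^{2}\right)$)
$\frac{k{\left(-47,-467 \right)}}{-180599} = \frac{\frac{1}{4} \left(-467\right) \left(4 - -467 + 12 \left(-47\right) \left(-467\right)^{2}\right)}{-180599} = \frac{1}{4} \left(-467\right) \left(4 + 467 + 12 \left(-47\right) 218089\right) \left(- \frac{1}{180599}\right) = \frac{1}{4} \left(-467\right) \left(4 + 467 - 123002196\right) \left(- \frac{1}{180599}\right) = \frac{1}{4} \left(-467\right) \left(-123001725\right) \left(- \frac{1}{180599}\right) = \frac{57441805575}{4} \left(- \frac{1}{180599}\right) = - \frac{973589925}{12244}$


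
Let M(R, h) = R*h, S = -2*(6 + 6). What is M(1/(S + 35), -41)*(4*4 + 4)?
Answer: -820/11 ≈ -74.545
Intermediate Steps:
S = -24 (S = -2*12 = -24)
M(1/(S + 35), -41)*(4*4 + 4) = (-41/(-24 + 35))*(4*4 + 4) = (-41/11)*(16 + 4) = ((1/11)*(-41))*20 = -41/11*20 = -820/11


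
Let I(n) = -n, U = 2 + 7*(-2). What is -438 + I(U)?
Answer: -426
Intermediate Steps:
U = -12 (U = 2 - 14 = -12)
-438 + I(U) = -438 - 1*(-12) = -438 + 12 = -426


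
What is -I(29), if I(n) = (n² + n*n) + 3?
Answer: -1685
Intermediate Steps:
I(n) = 3 + 2*n² (I(n) = (n² + n²) + 3 = 2*n² + 3 = 3 + 2*n²)
-I(29) = -(3 + 2*29²) = -(3 + 2*841) = -(3 + 1682) = -1*1685 = -1685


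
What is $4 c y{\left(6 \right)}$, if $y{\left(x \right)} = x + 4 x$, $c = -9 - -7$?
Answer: $-240$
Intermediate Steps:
$c = -2$ ($c = -9 + 7 = -2$)
$y{\left(x \right)} = 5 x$
$4 c y{\left(6 \right)} = 4 \left(-2\right) 5 \cdot 6 = \left(-8\right) 30 = -240$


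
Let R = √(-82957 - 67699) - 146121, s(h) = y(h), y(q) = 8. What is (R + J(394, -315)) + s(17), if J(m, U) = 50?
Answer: -146063 + 8*I*√2354 ≈ -1.4606e+5 + 388.14*I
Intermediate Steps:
s(h) = 8
R = -146121 + 8*I*√2354 (R = √(-150656) - 146121 = 8*I*√2354 - 146121 = -146121 + 8*I*√2354 ≈ -1.4612e+5 + 388.14*I)
(R + J(394, -315)) + s(17) = ((-146121 + 8*I*√2354) + 50) + 8 = (-146071 + 8*I*√2354) + 8 = -146063 + 8*I*√2354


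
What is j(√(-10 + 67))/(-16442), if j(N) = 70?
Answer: -35/8221 ≈ -0.0042574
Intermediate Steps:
j(√(-10 + 67))/(-16442) = 70/(-16442) = 70*(-1/16442) = -35/8221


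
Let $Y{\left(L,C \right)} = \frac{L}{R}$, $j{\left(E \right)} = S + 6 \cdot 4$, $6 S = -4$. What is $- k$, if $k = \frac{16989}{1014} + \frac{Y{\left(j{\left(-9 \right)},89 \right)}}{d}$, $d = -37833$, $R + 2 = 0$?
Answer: $- \frac{642756667}{38362662} \approx -16.755$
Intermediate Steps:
$R = -2$ ($R = -2 + 0 = -2$)
$S = - \frac{2}{3}$ ($S = \frac{1}{6} \left(-4\right) = - \frac{2}{3} \approx -0.66667$)
$j{\left(E \right)} = \frac{70}{3}$ ($j{\left(E \right)} = - \frac{2}{3} + 6 \cdot 4 = - \frac{2}{3} + 24 = \frac{70}{3}$)
$Y{\left(L,C \right)} = - \frac{L}{2}$ ($Y{\left(L,C \right)} = \frac{L}{-2} = L \left(- \frac{1}{2}\right) = - \frac{L}{2}$)
$k = \frac{642756667}{38362662}$ ($k = \frac{16989}{1014} + \frac{\left(- \frac{1}{2}\right) \frac{70}{3}}{-37833} = 16989 \cdot \frac{1}{1014} - - \frac{35}{113499} = \frac{5663}{338} + \frac{35}{113499} = \frac{642756667}{38362662} \approx 16.755$)
$- k = \left(-1\right) \frac{642756667}{38362662} = - \frac{642756667}{38362662}$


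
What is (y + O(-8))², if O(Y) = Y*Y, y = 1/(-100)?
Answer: 40947201/10000 ≈ 4094.7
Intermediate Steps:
y = -1/100 ≈ -0.010000
O(Y) = Y²
(y + O(-8))² = (-1/100 + (-8)²)² = (-1/100 + 64)² = (6399/100)² = 40947201/10000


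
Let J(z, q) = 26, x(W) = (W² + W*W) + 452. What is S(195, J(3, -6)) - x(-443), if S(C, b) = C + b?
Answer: -392729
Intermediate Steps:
x(W) = 452 + 2*W² (x(W) = (W² + W²) + 452 = 2*W² + 452 = 452 + 2*W²)
S(195, J(3, -6)) - x(-443) = (195 + 26) - (452 + 2*(-443)²) = 221 - (452 + 2*196249) = 221 - (452 + 392498) = 221 - 1*392950 = 221 - 392950 = -392729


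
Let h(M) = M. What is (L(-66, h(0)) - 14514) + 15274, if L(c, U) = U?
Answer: 760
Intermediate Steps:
(L(-66, h(0)) - 14514) + 15274 = (0 - 14514) + 15274 = -14514 + 15274 = 760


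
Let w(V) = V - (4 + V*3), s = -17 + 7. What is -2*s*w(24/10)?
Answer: -176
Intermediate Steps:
s = -10
w(V) = -4 - 2*V (w(V) = V - (4 + 3*V) = V + (-4 - 3*V) = -4 - 2*V)
-2*s*w(24/10) = -(-20)*(-4 - 48/10) = -(-20)*(-4 - 2*12/5) = -(-20)*(-4 - 24/5) = -(-20)*(-44)/5 = -2*88 = -176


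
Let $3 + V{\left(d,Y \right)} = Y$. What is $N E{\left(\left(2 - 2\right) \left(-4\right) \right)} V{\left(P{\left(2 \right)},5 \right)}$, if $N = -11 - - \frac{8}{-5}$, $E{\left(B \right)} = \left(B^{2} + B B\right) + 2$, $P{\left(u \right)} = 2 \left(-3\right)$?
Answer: $- \frac{252}{5} \approx -50.4$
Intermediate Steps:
$P{\left(u \right)} = -6$
$V{\left(d,Y \right)} = -3 + Y$
$E{\left(B \right)} = 2 + 2 B^{2}$ ($E{\left(B \right)} = \left(B^{2} + B^{2}\right) + 2 = 2 B^{2} + 2 = 2 + 2 B^{2}$)
$N = - \frac{63}{5}$ ($N = -11 - \left(-8\right) \left(- \frac{1}{5}\right) = -11 - \frac{8}{5} = - \frac{63}{5} \approx -12.6$)
$N E{\left(\left(2 - 2\right) \left(-4\right) \right)} V{\left(P{\left(2 \right)},5 \right)} = - \frac{63 \left(2 + 2 \left(\left(2 - 2\right) \left(-4\right)\right)^{2}\right) \left(-3 + 5\right)}{5} = - \frac{63 \left(2 + 2 \left(0 \left(-4\right)\right)^{2}\right) 2}{5} = - \frac{63 \left(2 + 2 \cdot 0^{2}\right) 2}{5} = - \frac{63 \left(2 + 2 \cdot 0\right) 2}{5} = - \frac{63 \left(2 + 0\right) 2}{5} = - \frac{63 \cdot 2 \cdot 2}{5} = \left(- \frac{63}{5}\right) 4 = - \frac{252}{5}$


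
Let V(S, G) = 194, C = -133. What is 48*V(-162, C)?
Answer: 9312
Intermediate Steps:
48*V(-162, C) = 48*194 = 9312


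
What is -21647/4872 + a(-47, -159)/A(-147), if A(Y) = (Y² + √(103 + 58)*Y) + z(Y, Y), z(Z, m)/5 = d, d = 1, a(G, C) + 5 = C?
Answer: -10054679453621/2259077933784 - 24108*√161/463685947 ≈ -4.4514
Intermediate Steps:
a(G, C) = -5 + C
z(Z, m) = 5 (z(Z, m) = 5*1 = 5)
A(Y) = 5 + Y² + Y*√161 (A(Y) = (Y² + √(103 + 58)*Y) + 5 = (Y² + √161*Y) + 5 = (Y² + Y*√161) + 5 = 5 + Y² + Y*√161)
-21647/4872 + a(-47, -159)/A(-147) = -21647/4872 + (-5 - 159)/(5 + (-147)² - 147*√161) = -21647*1/4872 - 164/(5 + 21609 - 147*√161) = -21647/4872 - 164/(21614 - 147*√161)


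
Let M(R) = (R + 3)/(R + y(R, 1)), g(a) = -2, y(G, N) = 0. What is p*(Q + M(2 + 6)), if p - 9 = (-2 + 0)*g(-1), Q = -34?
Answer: -3393/8 ≈ -424.13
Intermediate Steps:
M(R) = (3 + R)/R (M(R) = (R + 3)/(R + 0) = (3 + R)/R)
p = 13 (p = 9 + (-2 + 0)*(-2) = 9 - 2*(-2) = 9 + 4 = 13)
p*(Q + M(2 + 6)) = 13*(-34 + (3 + (2 + 6))/(2 + 6)) = 13*(-34 + (3 + 8)/8) = 13*(-34 + (⅛)*11) = 13*(-34 + 11/8) = 13*(-261/8) = -3393/8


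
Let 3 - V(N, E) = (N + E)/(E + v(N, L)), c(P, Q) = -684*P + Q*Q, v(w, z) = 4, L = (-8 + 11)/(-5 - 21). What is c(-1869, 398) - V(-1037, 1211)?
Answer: 581902843/405 ≈ 1.4368e+6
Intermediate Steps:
L = -3/26 (L = 3/(-26) = 3*(-1/26) = -3/26 ≈ -0.11538)
c(P, Q) = Q**2 - 684*P (c(P, Q) = -684*P + Q**2 = Q**2 - 684*P)
V(N, E) = 3 - (E + N)/(4 + E) (V(N, E) = 3 - (N + E)/(E + 4) = 3 - (E + N)/(4 + E))
c(-1869, 398) - V(-1037, 1211) = (398**2 - 684*(-1869)) - (12 - 1*(-1037) + 2*1211)/(4 + 1211) = (158404 + 1278396) - (12 + 1037 + 2422)/1215 = 1436800 - 3471/1215 = 1436800 - 1*1157/405 = 1436800 - 1157/405 = 581902843/405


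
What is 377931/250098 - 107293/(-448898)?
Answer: 16373852896/9355707667 ≈ 1.7501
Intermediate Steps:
377931/250098 - 107293/(-448898) = 377931*(1/250098) - 107293*(-1/448898) = 125977/83366 + 107293/448898 = 16373852896/9355707667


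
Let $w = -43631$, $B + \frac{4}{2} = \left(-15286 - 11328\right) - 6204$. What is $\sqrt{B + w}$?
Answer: $i \sqrt{76451} \approx 276.5 i$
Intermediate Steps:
$B = -32820$ ($B = -2 - 32818 = -32820$)
$\sqrt{B + w} = \sqrt{-32820 - 43631} = \sqrt{-76451} = i \sqrt{76451}$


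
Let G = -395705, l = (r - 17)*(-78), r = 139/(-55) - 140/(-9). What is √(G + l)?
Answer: I*√10764634485/165 ≈ 628.8*I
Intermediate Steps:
r = 6449/495 (r = 139*(-1/55) - 140*(-⅑) = -139/55 + 140/9 = 6449/495 ≈ 13.028)
l = 51116/165 (l = (6449/495 - 17)*(-78) = -1966/495*(-78) = 51116/165 ≈ 309.79)
√(G + l) = √(-395705 + 51116/165) = √(-65240209/165) = I*√10764634485/165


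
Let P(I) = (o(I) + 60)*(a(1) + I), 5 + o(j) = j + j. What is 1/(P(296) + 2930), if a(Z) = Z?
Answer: 1/195089 ≈ 5.1259e-6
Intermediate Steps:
o(j) = -5 + 2*j (o(j) = -5 + (j + j) = -5 + 2*j)
P(I) = (1 + I)*(55 + 2*I) (P(I) = ((-5 + 2*I) + 60)*(1 + I) = (55 + 2*I)*(1 + I) = (1 + I)*(55 + 2*I))
1/(P(296) + 2930) = 1/((55 + 2*296² + 57*296) + 2930) = 1/((55 + 2*87616 + 16872) + 2930) = 1/((55 + 175232 + 16872) + 2930) = 1/(192159 + 2930) = 1/195089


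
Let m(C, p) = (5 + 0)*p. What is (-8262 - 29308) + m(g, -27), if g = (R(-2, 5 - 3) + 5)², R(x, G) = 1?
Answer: -37705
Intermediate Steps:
g = 36 (g = (1 + 5)² = 6² = 36)
m(C, p) = 5*p
(-8262 - 29308) + m(g, -27) = (-8262 - 29308) + 5*(-27) = -37570 - 135 = -37705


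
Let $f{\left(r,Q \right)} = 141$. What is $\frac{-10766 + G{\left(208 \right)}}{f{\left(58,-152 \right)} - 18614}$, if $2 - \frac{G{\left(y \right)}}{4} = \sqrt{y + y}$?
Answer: $\frac{10758}{18473} + \frac{16 \sqrt{26}}{18473} \approx 0.58678$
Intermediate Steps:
$G{\left(y \right)} = 8 - 4 \sqrt{2} \sqrt{y}$ ($G{\left(y \right)} = 8 - 4 \sqrt{y + y} = 8 - 4 \sqrt{2 y} = 8 - 4 \sqrt{2} \sqrt{y}$)
$\frac{-10766 + G{\left(208 \right)}}{f{\left(58,-152 \right)} - 18614} = \frac{-10766 + \left(8 - 4 \sqrt{2} \sqrt{208}\right)}{141 - 18614} = \frac{-10766 + \left(8 - 4 \sqrt{2} \cdot 4 \sqrt{13}\right)}{-18473} = \left(-10766 + \left(8 - 16 \sqrt{26}\right)\right) \left(- \frac{1}{18473}\right) = \left(-10758 - 16 \sqrt{26}\right) \left(- \frac{1}{18473}\right) = \frac{10758}{18473} + \frac{16 \sqrt{26}}{18473}$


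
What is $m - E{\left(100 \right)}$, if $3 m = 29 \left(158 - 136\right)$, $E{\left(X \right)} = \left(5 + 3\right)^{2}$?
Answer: $\frac{446}{3} \approx 148.67$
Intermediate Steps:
$E{\left(X \right)} = 64$ ($E{\left(X \right)} = 8^{2} = 64$)
$m = \frac{638}{3}$ ($m = \frac{29 \left(158 - 136\right)}{3} = \frac{29 \cdot 22}{3} = \frac{1}{3} \cdot 638 = \frac{638}{3} \approx 212.67$)
$m - E{\left(100 \right)} = \frac{638}{3} - 64 = \frac{446}{3}$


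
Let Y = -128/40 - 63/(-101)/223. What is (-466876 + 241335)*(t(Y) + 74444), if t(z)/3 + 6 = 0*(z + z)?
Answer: -16786114466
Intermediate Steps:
Y = -360053/112615 (Y = -128*1/40 - 63*(-1/101)*(1/223) = -16/5 + (63/101)*(1/223) = -16/5 + 63/22523 = -360053/112615 ≈ -3.1972)
t(z) = -18 (t(z) = -18 + 3*(0*(z + z)) = -18 + 3*(0*(2*z)) = -18 + 3*0 = -18 + 0 = -18)
(-466876 + 241335)*(t(Y) + 74444) = (-466876 + 241335)*(-18 + 74444) = -225541*74426 = -16786114466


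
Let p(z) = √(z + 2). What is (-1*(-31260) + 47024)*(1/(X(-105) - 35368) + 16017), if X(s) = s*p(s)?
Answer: 1569890150753044660/1252030999 + 8219820*I*√103/1252030999 ≈ 1.2539e+9 + 0.066629*I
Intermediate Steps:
p(z) = √(2 + z)
X(s) = s*√(2 + s)
(-1*(-31260) + 47024)*(1/(X(-105) - 35368) + 16017) = (-1*(-31260) + 47024)*(1/(-105*√(2 - 105) - 35368) + 16017) = (31260 + 47024)*(1/(-105*I*√103 - 35368) + 16017) = 78284*(1/(-105*I*√103 - 35368) + 16017) = 78284*(1/(-35368 - 105*I*√103) + 16017) = 78284*(16017 + 1/(-35368 - 105*I*√103)) = 1253874828 + 78284/(-35368 - 105*I*√103)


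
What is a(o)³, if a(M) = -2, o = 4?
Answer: -8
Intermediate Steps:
a(o)³ = (-2)³ = -8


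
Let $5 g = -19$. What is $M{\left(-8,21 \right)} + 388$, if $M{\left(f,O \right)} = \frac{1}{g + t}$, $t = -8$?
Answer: $\frac{22887}{59} \approx 387.92$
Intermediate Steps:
$g = - \frac{19}{5}$ ($g = \frac{1}{5} \left(-19\right) = - \frac{19}{5} \approx -3.8$)
$M{\left(f,O \right)} = - \frac{5}{59}$ ($M{\left(f,O \right)} = \frac{1}{- \frac{19}{5} - 8} = \frac{1}{- \frac{59}{5}} = - \frac{5}{59}$)
$M{\left(-8,21 \right)} + 388 = - \frac{5}{59} + 388 = \frac{22887}{59}$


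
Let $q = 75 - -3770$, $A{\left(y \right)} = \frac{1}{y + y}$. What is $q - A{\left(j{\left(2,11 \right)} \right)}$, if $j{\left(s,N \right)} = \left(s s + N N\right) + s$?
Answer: $\frac{976629}{254} \approx 3845.0$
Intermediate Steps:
$j{\left(s,N \right)} = s + N^{2} + s^{2}$ ($j{\left(s,N \right)} = \left(s^{2} + N^{2}\right) + s = \left(N^{2} + s^{2}\right) + s = s + N^{2} + s^{2}$)
$A{\left(y \right)} = \frac{1}{2 y}$
$q = 3845$ ($q = 75 + 3770 = 3845$)
$q - A{\left(j{\left(2,11 \right)} \right)} = 3845 - \frac{1}{2 \left(2 + 11^{2} + 2^{2}\right)} = 3845 - \frac{1}{2 \left(2 + 121 + 4\right)} = 3845 - \frac{1}{2 \cdot 127} = 3845 - \frac{1}{2} \cdot \frac{1}{127} = 3845 - \frac{1}{254} = \frac{976629}{254}$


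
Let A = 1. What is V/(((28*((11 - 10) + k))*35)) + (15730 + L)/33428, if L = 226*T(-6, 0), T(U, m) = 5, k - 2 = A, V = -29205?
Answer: -45508677/6551888 ≈ -6.9459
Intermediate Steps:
k = 3 (k = 2 + 1 = 3)
L = 1130 (L = 226*5 = 1130)
V/(((28*((11 - 10) + k))*35)) + (15730 + L)/33428 = -29205*1/(980*((11 - 10) + 3)) + (15730 + 1130)/33428 = -29205*1/(980*(1 + 3)) + 16860*(1/33428) = -29205/((28*4)*35) + 4215/8357 = -29205/(112*35) + 4215/8357 = -29205/3920 + 4215/8357 = -29205*1/3920 + 4215/8357 = -5841/784 + 4215/8357 = -45508677/6551888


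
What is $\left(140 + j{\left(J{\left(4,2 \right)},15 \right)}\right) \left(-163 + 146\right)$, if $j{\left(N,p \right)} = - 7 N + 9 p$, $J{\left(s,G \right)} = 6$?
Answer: $-3961$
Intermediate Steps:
$\left(140 + j{\left(J{\left(4,2 \right)},15 \right)}\right) \left(-163 + 146\right) = \left(140 + \left(\left(-7\right) 6 + 9 \cdot 15\right)\right) \left(-163 + 146\right) = \left(140 + \left(-42 + 135\right)\right) \left(-17\right) = \left(140 + 93\right) \left(-17\right) = 233 \left(-17\right) = -3961$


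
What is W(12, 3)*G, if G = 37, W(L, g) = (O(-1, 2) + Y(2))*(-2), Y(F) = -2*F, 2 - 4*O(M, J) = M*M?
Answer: 555/2 ≈ 277.50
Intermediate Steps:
O(M, J) = ½ - M²/4 (O(M, J) = ½ - M*M/4 = ½ - M²/4)
W(L, g) = 15/2 (W(L, g) = ((½ - ¼*(-1)²) - 2*2)*(-2) = ((½ - ¼*1) - 4)*(-2) = ((½ - ¼) - 4)*(-2) = (¼ - 4)*(-2) = -15/4*(-2) = 15/2)
W(12, 3)*G = (15/2)*37 = 555/2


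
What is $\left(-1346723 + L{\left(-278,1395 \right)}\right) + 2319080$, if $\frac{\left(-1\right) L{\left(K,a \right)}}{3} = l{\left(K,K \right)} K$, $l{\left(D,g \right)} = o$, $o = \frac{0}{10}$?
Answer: $972357$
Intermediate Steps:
$o = 0$ ($o = 0 \cdot \frac{1}{10} = 0$)
$l{\left(D,g \right)} = 0$
$L{\left(K,a \right)} = 0$ ($L{\left(K,a \right)} = - 3 \cdot 0 K = \left(-3\right) 0 = 0$)
$\left(-1346723 + L{\left(-278,1395 \right)}\right) + 2319080 = \left(-1346723 + 0\right) + 2319080 = -1346723 + 2319080 = 972357$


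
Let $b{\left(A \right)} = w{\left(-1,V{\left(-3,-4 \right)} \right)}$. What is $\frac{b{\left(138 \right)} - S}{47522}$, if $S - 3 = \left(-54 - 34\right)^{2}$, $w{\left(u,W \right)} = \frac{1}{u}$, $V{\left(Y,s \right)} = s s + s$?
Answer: $- \frac{3874}{23761} \approx -0.16304$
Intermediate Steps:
$V{\left(Y,s \right)} = s + s^{2}$ ($V{\left(Y,s \right)} = s^{2} + s = s + s^{2}$)
$S = 7747$ ($S = 3 + \left(-54 - 34\right)^{2} = 3 + \left(-88\right)^{2} = 3 + 7744 = 7747$)
$b{\left(A \right)} = -1$ ($b{\left(A \right)} = \frac{1}{-1} = -1$)
$\frac{b{\left(138 \right)} - S}{47522} = \frac{-1 - 7747}{47522} = \left(-1 - 7747\right) \frac{1}{47522} = \left(-7748\right) \frac{1}{47522} = - \frac{3874}{23761}$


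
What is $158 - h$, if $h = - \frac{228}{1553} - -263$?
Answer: $- \frac{162837}{1553} \approx -104.85$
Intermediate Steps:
$h = \frac{408211}{1553}$ ($h = \left(-228\right) \frac{1}{1553} + 263 = - \frac{228}{1553} + 263 = \frac{408211}{1553} \approx 262.85$)
$158 - h = 158 - \frac{408211}{1553} = - \frac{162837}{1553}$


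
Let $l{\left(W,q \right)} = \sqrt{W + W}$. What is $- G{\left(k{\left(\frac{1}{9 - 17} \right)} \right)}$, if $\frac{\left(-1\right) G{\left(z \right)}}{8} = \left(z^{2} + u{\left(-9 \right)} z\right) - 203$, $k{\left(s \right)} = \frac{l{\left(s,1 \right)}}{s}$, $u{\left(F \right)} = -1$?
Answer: $-1752 + 32 i \approx -1752.0 + 32.0 i$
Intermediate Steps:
$l{\left(W,q \right)} = \sqrt{2} \sqrt{W}$ ($l{\left(W,q \right)} = \sqrt{2 W} = \sqrt{2} \sqrt{W}$)
$k{\left(s \right)} = \frac{\sqrt{2}}{\sqrt{s}}$ ($k{\left(s \right)} = \frac{\sqrt{2} \sqrt{s}}{s} = \frac{\sqrt{2}}{\sqrt{s}}$)
$G{\left(z \right)} = 1624 - 8 z^{2} + 8 z$ ($G{\left(z \right)} = - 8 \left(\left(z^{2} - z\right) - 203\right) = - 8 \left(-203 + z^{2} - z\right) = 1624 - 8 z^{2} + 8 z$)
$- G{\left(k{\left(\frac{1}{9 - 17} \right)} \right)} = - (1624 - 8 \left(\frac{\sqrt{2}}{\frac{1}{4} i \sqrt{2}}\right)^{2} + 8 \frac{\sqrt{2}}{\frac{1}{4} i \sqrt{2}}) = - (1624 - 8 \left(\sqrt{2} \left(- 2 i \sqrt{2}\right)\right)^{2} + 8 \sqrt{2} \left(- 2 i \sqrt{2}\right)) = - (1624 - 8 \left(- 4 i\right)^{2} + 8 \left(- 4 i\right)) = - (1624 - -128 - 32 i) = - (1624 + 128 - 32 i) = - (1752 - 32 i) = -1752 + 32 i$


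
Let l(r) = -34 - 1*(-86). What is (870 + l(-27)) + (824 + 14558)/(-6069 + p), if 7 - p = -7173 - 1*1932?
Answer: 2821028/3043 ≈ 927.05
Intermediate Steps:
p = 9112 (p = 7 - (-7173 - 1*1932) = 7 - (-7173 - 1932) = 7 - 1*(-9105) = 7 + 9105 = 9112)
l(r) = 52 (l(r) = -34 + 86 = 52)
(870 + l(-27)) + (824 + 14558)/(-6069 + p) = (870 + 52) + (824 + 14558)/(-6069 + 9112) = 922 + 15382/3043 = 2821028/3043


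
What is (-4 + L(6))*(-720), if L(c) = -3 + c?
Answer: 720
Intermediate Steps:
(-4 + L(6))*(-720) = (-4 + (-3 + 6))*(-720) = (-4 + 3)*(-720) = -1*(-720) = 720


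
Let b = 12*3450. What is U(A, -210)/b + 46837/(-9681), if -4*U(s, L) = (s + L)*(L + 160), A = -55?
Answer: -7509029/1526832 ≈ -4.9180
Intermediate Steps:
U(s, L) = -(160 + L)*(L + s)/4 (U(s, L) = -(s + L)*(L + 160)/4 = -(L + s)*(160 + L)/4 = -(160 + L)*(L + s)/4)
b = 41400
U(A, -210)/b + 46837/(-9681) = (-40*(-210) - 40*(-55) - ¼*(-210)² - ¼*(-210)*(-55))/41400 + 46837/(-9681) = (8400 + 2200 - ¼*44100 - 5775/2)*(1/41400) + 46837*(-1/9681) = (8400 + 2200 - 11025 - 5775/2)*(1/41400) - 6691/1383 = -6625/2*1/41400 - 6691/1383 = -265/3312 - 6691/1383 = -7509029/1526832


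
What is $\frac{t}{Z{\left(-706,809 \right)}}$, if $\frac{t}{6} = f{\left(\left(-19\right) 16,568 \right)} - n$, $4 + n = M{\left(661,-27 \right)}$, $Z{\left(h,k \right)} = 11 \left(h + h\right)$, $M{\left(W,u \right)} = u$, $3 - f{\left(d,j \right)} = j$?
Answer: $\frac{801}{3883} \approx 0.20628$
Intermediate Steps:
$f{\left(d,j \right)} = 3 - j$
$Z{\left(h,k \right)} = 22 h$ ($Z{\left(h,k \right)} = 11 \cdot 2 h = 22 h$)
$n = -31$ ($n = -4 - 27 = -31$)
$t = -3204$ ($t = 6 \left(\left(3 - 568\right) - -31\right) = 6 \left(\left(3 - 568\right) + 31\right) = 6 \left(-565 + 31\right) = 6 \left(-534\right) = -3204$)
$\frac{t}{Z{\left(-706,809 \right)}} = - \frac{3204}{22 \left(-706\right)} = - \frac{3204}{-15532} = \left(-3204\right) \left(- \frac{1}{15532}\right) = \frac{801}{3883}$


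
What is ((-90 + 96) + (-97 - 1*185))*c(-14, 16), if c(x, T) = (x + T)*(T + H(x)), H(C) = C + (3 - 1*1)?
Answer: -2208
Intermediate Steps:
H(C) = 2 + C (H(C) = C + (3 - 1) = C + 2 = 2 + C)
c(x, T) = (T + x)*(2 + T + x) (c(x, T) = (x + T)*(T + (2 + x)) = (T + x)*(2 + T + x))
((-90 + 96) + (-97 - 1*185))*c(-14, 16) = ((-90 + 96) + (-97 - 1*185))*(16**2 + 16*(-14) + 16*(2 - 14) - 14*(2 - 14)) = (6 + (-97 - 185))*(256 - 224 + 16*(-12) - 14*(-12)) = (6 - 282)*(256 - 224 - 192 + 168) = -276*8 = -2208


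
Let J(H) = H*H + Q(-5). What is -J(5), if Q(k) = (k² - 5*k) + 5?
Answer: -80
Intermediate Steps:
Q(k) = 5 + k² - 5*k
J(H) = 55 + H² (J(H) = H*H + (5 + (-5)² - 5*(-5)) = H² + (5 + 25 + 25) = H² + 55 = 55 + H²)
-J(5) = -(55 + 5²) = -(55 + 25) = -1*80 = -80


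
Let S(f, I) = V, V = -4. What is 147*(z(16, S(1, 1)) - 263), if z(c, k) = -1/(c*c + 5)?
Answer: -3363556/87 ≈ -38662.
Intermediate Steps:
S(f, I) = -4
z(c, k) = -1/(5 + c²) (z(c, k) = -1/(c² + 5) = -1/(5 + c²))
147*(z(16, S(1, 1)) - 263) = 147*(-1/(5 + 16²) - 263) = 147*(-1/(5 + 256) - 263) = 147*(-1/261 - 263) = 147*(-68644/261) = -3363556/87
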